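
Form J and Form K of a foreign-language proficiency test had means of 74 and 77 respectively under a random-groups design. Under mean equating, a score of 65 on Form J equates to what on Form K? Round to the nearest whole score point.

68

Mean equating: y = x + (M_Y − M_X) = 65 + (77 − 74) = 68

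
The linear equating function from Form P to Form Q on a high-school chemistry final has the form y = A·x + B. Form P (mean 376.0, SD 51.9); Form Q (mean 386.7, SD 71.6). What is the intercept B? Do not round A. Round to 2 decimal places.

A = SD_Y / SD_X = 71.6 / 51.9 = 1.379576
B = M_Y − A·M_X = 386.7 − 1.379576 × 376.0 = -132.02

-132.02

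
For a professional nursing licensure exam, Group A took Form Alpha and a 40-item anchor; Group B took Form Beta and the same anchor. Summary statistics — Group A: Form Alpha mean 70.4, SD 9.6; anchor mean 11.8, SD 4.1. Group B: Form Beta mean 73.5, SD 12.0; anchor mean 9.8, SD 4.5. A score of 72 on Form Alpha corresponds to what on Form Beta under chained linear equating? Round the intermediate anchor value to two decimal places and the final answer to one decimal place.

Form Alpha → anchor (Group A): v = (4.1/9.6)(72 − 70.4) + 11.8 = 12.48
anchor → Form Beta (Group B): y = (12.0/4.5)(12.48 − 9.8) + 73.5 = 80.6

80.6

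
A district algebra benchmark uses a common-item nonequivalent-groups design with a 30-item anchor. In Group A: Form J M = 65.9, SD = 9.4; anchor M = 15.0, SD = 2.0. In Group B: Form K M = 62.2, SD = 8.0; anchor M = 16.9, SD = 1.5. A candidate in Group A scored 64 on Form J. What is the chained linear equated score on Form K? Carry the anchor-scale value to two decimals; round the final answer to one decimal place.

Form J → anchor (Group A): v = (2.0/9.4)(64 − 65.9) + 15.0 = 14.60
anchor → Form K (Group B): y = (8.0/1.5)(14.60 − 16.9) + 62.2 = 49.9

49.9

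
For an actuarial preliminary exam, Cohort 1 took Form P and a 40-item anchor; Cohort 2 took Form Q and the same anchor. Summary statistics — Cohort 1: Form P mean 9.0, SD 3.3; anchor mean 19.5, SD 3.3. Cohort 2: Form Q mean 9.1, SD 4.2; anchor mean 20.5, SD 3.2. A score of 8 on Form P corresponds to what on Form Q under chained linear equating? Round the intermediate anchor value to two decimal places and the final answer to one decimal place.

Form P → anchor (Cohort 1): v = (3.3/3.3)(8 − 9.0) + 19.5 = 18.50
anchor → Form Q (Cohort 2): y = (4.2/3.2)(18.50 − 20.5) + 9.1 = 6.5

6.5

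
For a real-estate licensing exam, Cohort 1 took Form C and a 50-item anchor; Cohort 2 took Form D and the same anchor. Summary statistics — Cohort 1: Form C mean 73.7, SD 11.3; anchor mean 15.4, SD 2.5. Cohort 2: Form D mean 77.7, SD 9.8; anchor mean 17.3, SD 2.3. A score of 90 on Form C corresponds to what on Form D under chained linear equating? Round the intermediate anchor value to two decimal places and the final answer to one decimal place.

Form C → anchor (Cohort 1): v = (2.5/11.3)(90 − 73.7) + 15.4 = 19.01
anchor → Form D (Cohort 2): y = (9.8/2.3)(19.01 − 17.3) + 77.7 = 85.0

85.0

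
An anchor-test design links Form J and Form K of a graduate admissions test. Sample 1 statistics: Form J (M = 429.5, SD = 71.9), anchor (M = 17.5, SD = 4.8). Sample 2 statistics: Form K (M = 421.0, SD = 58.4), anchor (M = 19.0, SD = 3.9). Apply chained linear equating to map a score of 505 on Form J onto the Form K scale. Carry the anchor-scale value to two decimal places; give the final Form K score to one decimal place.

Form J → anchor (Sample 1): v = (4.8/71.9)(505 − 429.5) + 17.5 = 22.54
anchor → Form K (Sample 2): y = (58.4/3.9)(22.54 − 19.0) + 421.0 = 474.0

474.0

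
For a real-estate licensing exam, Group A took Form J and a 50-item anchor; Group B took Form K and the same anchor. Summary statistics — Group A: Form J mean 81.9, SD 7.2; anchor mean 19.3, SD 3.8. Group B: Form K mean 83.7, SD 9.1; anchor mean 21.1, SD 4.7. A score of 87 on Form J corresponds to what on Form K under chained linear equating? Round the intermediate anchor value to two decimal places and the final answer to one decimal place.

Form J → anchor (Group A): v = (3.8/7.2)(87 − 81.9) + 19.3 = 21.99
anchor → Form K (Group B): y = (9.1/4.7)(21.99 − 21.1) + 83.7 = 85.4

85.4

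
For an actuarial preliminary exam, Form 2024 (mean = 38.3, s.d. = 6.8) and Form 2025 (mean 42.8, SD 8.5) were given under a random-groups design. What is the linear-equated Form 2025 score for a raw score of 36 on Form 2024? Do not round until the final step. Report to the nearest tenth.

Linear equating: y = (SD_Y/SD_X)(x − M_X) + M_Y
y = (8.5/6.8)(36 − 38.3) + 42.8
y = 1.250000 × -2.3 + 42.8 = -2.8750 + 42.8 = 39.9

39.9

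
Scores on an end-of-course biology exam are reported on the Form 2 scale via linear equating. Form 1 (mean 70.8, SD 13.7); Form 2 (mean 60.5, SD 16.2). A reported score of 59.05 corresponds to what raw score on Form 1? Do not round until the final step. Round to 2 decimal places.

69.57

Invert y = (SD_Y/SD_X)(x − M_X) + M_Y:
x = (SD_X/SD_Y)(y − M_Y) + M_X = (13.7/16.2)(59.05 − 60.5) + 70.8
x = 0.845679 × -1.450 + 70.8 = 69.57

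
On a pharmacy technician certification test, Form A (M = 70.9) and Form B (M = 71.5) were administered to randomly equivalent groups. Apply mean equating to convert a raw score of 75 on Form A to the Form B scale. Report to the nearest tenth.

75.6

Mean equating: y = x + (M_Y − M_X) = 75 + (71.5 − 70.9) = 75.6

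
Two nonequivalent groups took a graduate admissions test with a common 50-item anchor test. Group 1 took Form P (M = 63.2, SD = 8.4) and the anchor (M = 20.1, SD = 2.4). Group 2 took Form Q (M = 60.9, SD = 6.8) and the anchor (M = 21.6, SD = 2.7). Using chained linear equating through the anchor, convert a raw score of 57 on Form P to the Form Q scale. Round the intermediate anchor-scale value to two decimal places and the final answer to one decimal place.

Form P → anchor (Group 1): v = (2.4/8.4)(57 − 63.2) + 20.1 = 18.33
anchor → Form Q (Group 2): y = (6.8/2.7)(18.33 − 21.6) + 60.9 = 52.7

52.7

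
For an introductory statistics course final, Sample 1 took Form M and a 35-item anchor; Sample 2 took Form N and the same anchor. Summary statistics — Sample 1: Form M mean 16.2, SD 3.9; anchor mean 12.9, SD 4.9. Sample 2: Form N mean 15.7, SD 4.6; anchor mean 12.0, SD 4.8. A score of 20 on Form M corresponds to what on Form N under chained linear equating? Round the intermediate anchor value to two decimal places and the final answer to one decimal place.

Form M → anchor (Sample 1): v = (4.9/3.9)(20 − 16.2) + 12.9 = 17.67
anchor → Form N (Sample 2): y = (4.6/4.8)(17.67 − 12.0) + 15.7 = 21.1

21.1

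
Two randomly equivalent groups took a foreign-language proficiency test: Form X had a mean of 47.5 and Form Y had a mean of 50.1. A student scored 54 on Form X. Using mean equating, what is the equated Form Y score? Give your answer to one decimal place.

56.6

Mean equating: y = x + (M_Y − M_X) = 54 + (50.1 − 47.5) = 56.6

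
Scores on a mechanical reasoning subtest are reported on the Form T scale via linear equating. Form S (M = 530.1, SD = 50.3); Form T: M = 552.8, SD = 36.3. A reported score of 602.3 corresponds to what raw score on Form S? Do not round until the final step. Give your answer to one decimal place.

Invert y = (SD_Y/SD_X)(x − M_X) + M_Y:
x = (SD_X/SD_Y)(y − M_Y) + M_X = (50.3/36.3)(602.3 − 552.8) + 530.1
x = 1.385675 × 49.500 + 530.1 = 598.7

598.7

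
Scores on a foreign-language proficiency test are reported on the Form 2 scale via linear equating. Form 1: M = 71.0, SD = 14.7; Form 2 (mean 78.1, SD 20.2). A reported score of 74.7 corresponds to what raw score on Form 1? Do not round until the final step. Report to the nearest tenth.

Invert y = (SD_Y/SD_X)(x − M_X) + M_Y:
x = (SD_X/SD_Y)(y − M_Y) + M_X = (14.7/20.2)(74.7 − 78.1) + 71.0
x = 0.727723 × -3.400 + 71.0 = 68.5

68.5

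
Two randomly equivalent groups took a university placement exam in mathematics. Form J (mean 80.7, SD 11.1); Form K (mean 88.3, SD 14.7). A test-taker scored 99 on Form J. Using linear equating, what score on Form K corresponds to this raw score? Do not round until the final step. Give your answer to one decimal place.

Linear equating: y = (SD_Y/SD_X)(x − M_X) + M_Y
y = (14.7/11.1)(99 − 80.7) + 88.3
y = 1.324324 × 18.3 + 88.3 = 24.2351 + 88.3 = 112.5

112.5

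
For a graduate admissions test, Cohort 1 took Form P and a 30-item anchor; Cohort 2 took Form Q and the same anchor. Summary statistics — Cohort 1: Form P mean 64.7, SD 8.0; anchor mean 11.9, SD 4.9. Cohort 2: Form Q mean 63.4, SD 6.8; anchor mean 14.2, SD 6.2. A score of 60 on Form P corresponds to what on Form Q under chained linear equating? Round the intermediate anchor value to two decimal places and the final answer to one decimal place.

Form P → anchor (Cohort 1): v = (4.9/8.0)(60 − 64.7) + 11.9 = 9.02
anchor → Form Q (Cohort 2): y = (6.8/6.2)(9.02 − 14.2) + 63.4 = 57.7

57.7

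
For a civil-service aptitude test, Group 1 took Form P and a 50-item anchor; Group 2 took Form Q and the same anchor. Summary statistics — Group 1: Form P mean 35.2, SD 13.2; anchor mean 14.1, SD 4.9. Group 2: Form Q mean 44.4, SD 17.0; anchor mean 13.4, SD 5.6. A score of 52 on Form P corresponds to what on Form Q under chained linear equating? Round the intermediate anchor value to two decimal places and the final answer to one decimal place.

Form P → anchor (Group 1): v = (4.9/13.2)(52 − 35.2) + 14.1 = 20.34
anchor → Form Q (Group 2): y = (17.0/5.6)(20.34 − 13.4) + 44.4 = 65.5

65.5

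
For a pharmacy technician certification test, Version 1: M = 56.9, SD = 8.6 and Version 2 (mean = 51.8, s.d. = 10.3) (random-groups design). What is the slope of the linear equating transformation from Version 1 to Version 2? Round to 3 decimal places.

1.198

A = SD_Y / SD_X = 10.3 / 8.6 = 1.198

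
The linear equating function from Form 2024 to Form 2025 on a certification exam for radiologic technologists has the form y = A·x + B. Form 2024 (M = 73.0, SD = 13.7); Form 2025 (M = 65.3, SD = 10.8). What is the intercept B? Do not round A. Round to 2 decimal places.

A = SD_Y / SD_X = 10.8 / 13.7 = 0.788321
B = M_Y − A·M_X = 65.3 − 0.788321 × 73.0 = 7.75

7.75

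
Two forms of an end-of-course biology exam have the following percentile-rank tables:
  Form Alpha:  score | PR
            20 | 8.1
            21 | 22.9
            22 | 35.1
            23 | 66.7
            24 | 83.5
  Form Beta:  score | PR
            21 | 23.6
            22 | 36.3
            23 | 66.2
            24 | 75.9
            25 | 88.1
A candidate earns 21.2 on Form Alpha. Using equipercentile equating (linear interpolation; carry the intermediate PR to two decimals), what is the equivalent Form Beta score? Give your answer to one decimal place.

PR of 21.2 on Form Alpha: 22.9 + (21.2 − 21)/(22 − 21) × (35.1 − 22.9) = 25.34
On Form Beta, PR 25.34 falls between score 21 (PR 23.6) and 22 (PR 36.3).
Interpolate: 21 + (25.34 − 23.6)/(36.3 − 23.6) × (22 − 21) = 21.1

21.1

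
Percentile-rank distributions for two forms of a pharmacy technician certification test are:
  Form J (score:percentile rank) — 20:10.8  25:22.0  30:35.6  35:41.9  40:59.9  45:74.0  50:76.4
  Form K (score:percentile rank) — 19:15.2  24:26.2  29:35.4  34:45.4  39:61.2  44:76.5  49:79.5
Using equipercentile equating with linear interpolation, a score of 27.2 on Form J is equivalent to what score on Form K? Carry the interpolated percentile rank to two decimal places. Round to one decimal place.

25.0

PR of 27.2 on Form J: 22.0 + (27.2 − 25)/(30 − 25) × (35.6 − 22.0) = 27.98
On Form K, PR 27.98 falls between score 24 (PR 26.2) and 29 (PR 35.4).
Interpolate: 24 + (27.98 − 26.2)/(35.4 − 26.2) × (29 − 24) = 25.0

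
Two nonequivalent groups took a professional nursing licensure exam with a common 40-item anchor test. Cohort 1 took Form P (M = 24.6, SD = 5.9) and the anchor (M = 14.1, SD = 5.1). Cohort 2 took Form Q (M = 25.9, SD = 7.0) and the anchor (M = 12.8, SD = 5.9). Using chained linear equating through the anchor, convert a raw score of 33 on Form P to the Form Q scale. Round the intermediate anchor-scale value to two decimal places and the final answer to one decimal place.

36.1

Form P → anchor (Cohort 1): v = (5.1/5.9)(33 − 24.6) + 14.1 = 21.36
anchor → Form Q (Cohort 2): y = (7.0/5.9)(21.36 − 12.8) + 25.9 = 36.1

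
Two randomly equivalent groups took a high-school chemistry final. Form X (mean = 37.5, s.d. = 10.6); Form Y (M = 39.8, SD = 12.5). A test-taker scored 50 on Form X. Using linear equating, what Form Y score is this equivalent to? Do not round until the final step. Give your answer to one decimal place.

54.5

Linear equating: y = (SD_Y/SD_X)(x − M_X) + M_Y
y = (12.5/10.6)(50 − 37.5) + 39.8
y = 1.179245 × 12.5 + 39.8 = 14.7406 + 39.8 = 54.5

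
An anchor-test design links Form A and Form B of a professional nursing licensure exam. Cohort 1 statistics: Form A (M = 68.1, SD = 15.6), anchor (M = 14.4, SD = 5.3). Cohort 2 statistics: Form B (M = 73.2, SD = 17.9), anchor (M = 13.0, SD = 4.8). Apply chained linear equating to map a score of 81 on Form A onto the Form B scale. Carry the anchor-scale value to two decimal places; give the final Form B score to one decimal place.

94.8

Form A → anchor (Cohort 1): v = (5.3/15.6)(81 − 68.1) + 14.4 = 18.78
anchor → Form B (Cohort 2): y = (17.9/4.8)(18.78 − 13.0) + 73.2 = 94.8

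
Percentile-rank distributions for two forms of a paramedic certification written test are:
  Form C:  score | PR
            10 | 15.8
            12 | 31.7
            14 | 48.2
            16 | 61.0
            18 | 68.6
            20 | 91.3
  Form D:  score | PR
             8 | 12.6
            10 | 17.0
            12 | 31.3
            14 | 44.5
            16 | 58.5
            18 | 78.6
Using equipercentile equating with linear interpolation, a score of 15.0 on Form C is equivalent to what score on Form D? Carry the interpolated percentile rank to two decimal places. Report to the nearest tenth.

PR of 15.0 on Form C: 48.2 + (15.0 − 14)/(16 − 14) × (61.0 − 48.2) = 54.60
On Form D, PR 54.60 falls between score 14 (PR 44.5) and 16 (PR 58.5).
Interpolate: 14 + (54.60 − 44.5)/(58.5 − 44.5) × (16 − 14) = 15.4

15.4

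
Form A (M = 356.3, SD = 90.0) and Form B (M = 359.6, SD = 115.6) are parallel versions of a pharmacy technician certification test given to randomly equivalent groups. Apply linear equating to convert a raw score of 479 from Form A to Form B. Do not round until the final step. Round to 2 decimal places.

517.20

Linear equating: y = (SD_Y/SD_X)(x − M_X) + M_Y
y = (115.6/90.0)(479 − 356.3) + 359.6
y = 1.284444 × 122.7 + 359.6 = 157.6013 + 359.6 = 517.20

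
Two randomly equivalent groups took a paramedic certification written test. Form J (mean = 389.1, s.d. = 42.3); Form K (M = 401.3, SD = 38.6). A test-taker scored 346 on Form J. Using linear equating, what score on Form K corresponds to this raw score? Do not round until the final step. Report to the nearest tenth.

362.0

Linear equating: y = (SD_Y/SD_X)(x − M_X) + M_Y
y = (38.6/42.3)(346 − 389.1) + 401.3
y = 0.912530 × -43.1 + 401.3 = -39.3300 + 401.3 = 362.0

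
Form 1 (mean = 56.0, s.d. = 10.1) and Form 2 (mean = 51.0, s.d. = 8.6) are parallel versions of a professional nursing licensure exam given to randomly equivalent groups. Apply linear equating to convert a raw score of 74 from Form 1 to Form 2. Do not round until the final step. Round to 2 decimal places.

Linear equating: y = (SD_Y/SD_X)(x − M_X) + M_Y
y = (8.6/10.1)(74 − 56.0) + 51.0
y = 0.851485 × 18.0 + 51.0 = 15.3267 + 51.0 = 66.33

66.33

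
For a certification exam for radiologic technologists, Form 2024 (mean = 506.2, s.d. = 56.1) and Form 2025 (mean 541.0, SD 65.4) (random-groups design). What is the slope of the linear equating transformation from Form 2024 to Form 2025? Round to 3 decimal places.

A = SD_Y / SD_X = 65.4 / 56.1 = 1.166

1.166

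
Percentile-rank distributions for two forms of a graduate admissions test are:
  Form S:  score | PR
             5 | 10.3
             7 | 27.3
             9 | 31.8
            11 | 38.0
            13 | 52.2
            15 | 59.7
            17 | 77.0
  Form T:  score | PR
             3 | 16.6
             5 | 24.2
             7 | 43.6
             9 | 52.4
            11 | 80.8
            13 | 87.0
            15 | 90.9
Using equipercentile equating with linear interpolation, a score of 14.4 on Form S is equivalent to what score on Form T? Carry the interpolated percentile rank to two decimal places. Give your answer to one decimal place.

PR of 14.4 on Form S: 52.2 + (14.4 − 13)/(15 − 13) × (59.7 − 52.2) = 57.45
On Form T, PR 57.45 falls between score 9 (PR 52.4) and 11 (PR 80.8).
Interpolate: 9 + (57.45 − 52.4)/(80.8 − 52.4) × (11 − 9) = 9.4

9.4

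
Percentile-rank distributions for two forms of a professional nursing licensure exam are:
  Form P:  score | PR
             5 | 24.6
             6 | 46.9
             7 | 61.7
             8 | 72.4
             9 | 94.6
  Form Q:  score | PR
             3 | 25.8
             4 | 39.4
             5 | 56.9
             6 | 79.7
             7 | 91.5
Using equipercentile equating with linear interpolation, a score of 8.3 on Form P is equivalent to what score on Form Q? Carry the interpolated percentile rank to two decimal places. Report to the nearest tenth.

6.0

PR of 8.3 on Form P: 72.4 + (8.3 − 8)/(9 − 8) × (94.6 − 72.4) = 79.06
On Form Q, PR 79.06 falls between score 5 (PR 56.9) and 6 (PR 79.7).
Interpolate: 5 + (79.06 − 56.9)/(79.7 − 56.9) × (6 − 5) = 6.0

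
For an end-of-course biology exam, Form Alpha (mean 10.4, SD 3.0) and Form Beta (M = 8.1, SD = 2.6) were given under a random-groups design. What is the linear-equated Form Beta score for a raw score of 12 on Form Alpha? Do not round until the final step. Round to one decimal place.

Linear equating: y = (SD_Y/SD_X)(x − M_X) + M_Y
y = (2.6/3.0)(12 − 10.4) + 8.1
y = 0.866667 × 1.6 + 8.1 = 1.3867 + 8.1 = 9.5

9.5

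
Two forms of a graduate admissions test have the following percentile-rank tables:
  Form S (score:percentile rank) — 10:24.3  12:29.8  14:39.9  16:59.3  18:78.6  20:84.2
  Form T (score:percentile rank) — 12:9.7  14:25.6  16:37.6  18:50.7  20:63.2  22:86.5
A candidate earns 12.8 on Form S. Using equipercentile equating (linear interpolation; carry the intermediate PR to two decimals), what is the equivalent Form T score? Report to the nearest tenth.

15.4

PR of 12.8 on Form S: 29.8 + (12.8 − 12)/(14 − 12) × (39.9 − 29.8) = 33.84
On Form T, PR 33.84 falls between score 14 (PR 25.6) and 16 (PR 37.6).
Interpolate: 14 + (33.84 − 25.6)/(37.6 − 25.6) × (16 − 14) = 15.4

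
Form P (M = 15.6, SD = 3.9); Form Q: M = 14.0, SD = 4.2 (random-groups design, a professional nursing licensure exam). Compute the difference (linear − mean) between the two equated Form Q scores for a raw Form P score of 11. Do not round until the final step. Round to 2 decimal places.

-0.35

Mean-equated: 11 + (14.0 − 15.6) = 9.40
Linear-equated: (4.2/3.9)(11 − 15.6) + 14.0 = 9.046
Difference = 9.046 − 9.40 = -0.35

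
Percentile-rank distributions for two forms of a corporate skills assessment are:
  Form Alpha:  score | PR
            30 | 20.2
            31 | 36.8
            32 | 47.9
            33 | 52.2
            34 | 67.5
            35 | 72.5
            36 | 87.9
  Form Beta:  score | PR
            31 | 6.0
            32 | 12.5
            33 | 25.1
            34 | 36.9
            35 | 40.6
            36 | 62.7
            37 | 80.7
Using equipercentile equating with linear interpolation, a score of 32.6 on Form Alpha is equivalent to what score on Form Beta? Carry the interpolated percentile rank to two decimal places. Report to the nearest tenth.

35.4

PR of 32.6 on Form Alpha: 47.9 + (32.6 − 32)/(33 − 32) × (52.2 − 47.9) = 50.48
On Form Beta, PR 50.48 falls between score 35 (PR 40.6) and 36 (PR 62.7).
Interpolate: 35 + (50.48 − 40.6)/(62.7 − 40.6) × (36 − 35) = 35.4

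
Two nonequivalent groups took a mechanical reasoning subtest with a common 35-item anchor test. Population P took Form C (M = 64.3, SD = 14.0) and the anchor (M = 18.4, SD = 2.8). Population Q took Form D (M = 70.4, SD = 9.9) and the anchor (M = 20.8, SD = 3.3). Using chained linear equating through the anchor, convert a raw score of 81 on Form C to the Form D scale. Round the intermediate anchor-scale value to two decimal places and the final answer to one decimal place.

Form C → anchor (Population P): v = (2.8/14.0)(81 − 64.3) + 18.4 = 21.74
anchor → Form D (Population Q): y = (9.9/3.3)(21.74 − 20.8) + 70.4 = 73.2

73.2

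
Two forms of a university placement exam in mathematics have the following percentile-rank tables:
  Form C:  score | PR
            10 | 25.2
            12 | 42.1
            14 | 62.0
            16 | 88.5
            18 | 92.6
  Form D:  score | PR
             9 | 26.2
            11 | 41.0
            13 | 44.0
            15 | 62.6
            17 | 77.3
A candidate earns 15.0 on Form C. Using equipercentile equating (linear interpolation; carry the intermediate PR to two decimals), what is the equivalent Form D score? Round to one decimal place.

PR of 15.0 on Form C: 62.0 + (15.0 − 14)/(16 − 14) × (88.5 − 62.0) = 75.25
On Form D, PR 75.25 falls between score 15 (PR 62.6) and 17 (PR 77.3).
Interpolate: 15 + (75.25 − 62.6)/(77.3 − 62.6) × (17 − 15) = 16.7

16.7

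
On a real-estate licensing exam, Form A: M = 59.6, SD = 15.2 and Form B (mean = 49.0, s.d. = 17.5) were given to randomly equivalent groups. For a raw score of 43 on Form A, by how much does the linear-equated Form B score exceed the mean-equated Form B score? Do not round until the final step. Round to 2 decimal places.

Mean-equated: 43 + (49.0 − 59.6) = 32.40
Linear-equated: (17.5/15.2)(43 − 59.6) + 49.0 = 29.888
Difference = 29.888 − 32.40 = -2.51

-2.51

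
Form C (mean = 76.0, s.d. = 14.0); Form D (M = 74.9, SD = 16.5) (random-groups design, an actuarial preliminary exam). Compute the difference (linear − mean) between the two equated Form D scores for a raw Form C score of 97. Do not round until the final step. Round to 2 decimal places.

Mean-equated: 97 + (74.9 − 76.0) = 95.90
Linear-equated: (16.5/14.0)(97 − 76.0) + 74.9 = 99.650
Difference = 99.650 − 95.90 = 3.75

3.75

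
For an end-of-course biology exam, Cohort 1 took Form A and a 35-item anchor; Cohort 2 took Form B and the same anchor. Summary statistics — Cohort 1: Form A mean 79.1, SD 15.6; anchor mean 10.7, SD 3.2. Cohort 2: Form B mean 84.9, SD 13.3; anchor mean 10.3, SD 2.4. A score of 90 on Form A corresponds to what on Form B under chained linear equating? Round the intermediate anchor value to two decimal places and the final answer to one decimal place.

99.5

Form A → anchor (Cohort 1): v = (3.2/15.6)(90 − 79.1) + 10.7 = 12.94
anchor → Form B (Cohort 2): y = (13.3/2.4)(12.94 − 10.3) + 84.9 = 99.5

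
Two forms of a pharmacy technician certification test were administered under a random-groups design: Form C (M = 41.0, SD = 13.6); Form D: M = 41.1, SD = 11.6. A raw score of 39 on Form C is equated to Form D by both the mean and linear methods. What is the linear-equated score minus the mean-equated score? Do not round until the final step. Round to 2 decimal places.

Mean-equated: 39 + (41.1 − 41.0) = 39.10
Linear-equated: (11.6/13.6)(39 − 41.0) + 41.1 = 39.394
Difference = 39.394 − 39.10 = 0.29

0.29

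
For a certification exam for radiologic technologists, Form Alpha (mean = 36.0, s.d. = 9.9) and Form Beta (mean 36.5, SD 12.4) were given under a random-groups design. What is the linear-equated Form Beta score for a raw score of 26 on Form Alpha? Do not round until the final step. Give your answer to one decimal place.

Linear equating: y = (SD_Y/SD_X)(x − M_X) + M_Y
y = (12.4/9.9)(26 − 36.0) + 36.5
y = 1.252525 × -10.0 + 36.5 = -12.5253 + 36.5 = 24.0

24.0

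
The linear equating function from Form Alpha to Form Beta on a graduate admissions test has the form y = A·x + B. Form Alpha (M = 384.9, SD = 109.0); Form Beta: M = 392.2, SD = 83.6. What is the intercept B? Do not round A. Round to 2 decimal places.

96.99

A = SD_Y / SD_X = 83.6 / 109.0 = 0.766972
B = M_Y − A·M_X = 392.2 − 0.766972 × 384.9 = 96.99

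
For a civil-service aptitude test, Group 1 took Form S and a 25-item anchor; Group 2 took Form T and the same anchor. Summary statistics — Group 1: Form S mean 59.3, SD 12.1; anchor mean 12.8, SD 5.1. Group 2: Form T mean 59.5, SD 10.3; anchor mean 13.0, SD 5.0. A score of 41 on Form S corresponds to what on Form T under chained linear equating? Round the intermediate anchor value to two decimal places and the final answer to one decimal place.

Form S → anchor (Group 1): v = (5.1/12.1)(41 − 59.3) + 12.8 = 5.09
anchor → Form T (Group 2): y = (10.3/5.0)(5.09 − 13.0) + 59.5 = 43.2

43.2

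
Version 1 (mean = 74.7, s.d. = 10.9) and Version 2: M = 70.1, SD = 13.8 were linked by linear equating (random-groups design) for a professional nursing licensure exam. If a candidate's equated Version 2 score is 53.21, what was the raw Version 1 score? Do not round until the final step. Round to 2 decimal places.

Invert y = (SD_Y/SD_X)(x − M_X) + M_Y:
x = (SD_X/SD_Y)(y − M_Y) + M_X = (10.9/13.8)(53.21 − 70.1) + 74.7
x = 0.789855 × -16.890 + 74.7 = 61.36

61.36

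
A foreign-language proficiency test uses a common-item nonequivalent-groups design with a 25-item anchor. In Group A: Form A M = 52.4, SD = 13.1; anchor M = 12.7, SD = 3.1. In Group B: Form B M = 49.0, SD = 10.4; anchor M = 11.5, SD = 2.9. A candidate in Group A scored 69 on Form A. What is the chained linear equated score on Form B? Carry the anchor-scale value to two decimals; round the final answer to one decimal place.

67.4

Form A → anchor (Group A): v = (3.1/13.1)(69 − 52.4) + 12.7 = 16.63
anchor → Form B (Group B): y = (10.4/2.9)(16.63 − 11.5) + 49.0 = 67.4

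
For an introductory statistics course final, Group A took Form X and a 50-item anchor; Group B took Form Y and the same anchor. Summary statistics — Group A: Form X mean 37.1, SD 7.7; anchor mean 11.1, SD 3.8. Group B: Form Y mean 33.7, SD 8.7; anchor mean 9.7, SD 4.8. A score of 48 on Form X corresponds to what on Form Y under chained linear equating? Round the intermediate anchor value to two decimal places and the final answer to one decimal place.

Form X → anchor (Group A): v = (3.8/7.7)(48 − 37.1) + 11.1 = 16.48
anchor → Form Y (Group B): y = (8.7/4.8)(16.48 − 9.7) + 33.7 = 46.0

46.0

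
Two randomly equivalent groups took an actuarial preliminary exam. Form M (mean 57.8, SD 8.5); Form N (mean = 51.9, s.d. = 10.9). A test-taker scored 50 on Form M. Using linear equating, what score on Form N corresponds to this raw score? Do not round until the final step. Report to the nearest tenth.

41.9

Linear equating: y = (SD_Y/SD_X)(x − M_X) + M_Y
y = (10.9/8.5)(50 − 57.8) + 51.9
y = 1.282353 × -7.8 + 51.9 = -10.0024 + 51.9 = 41.9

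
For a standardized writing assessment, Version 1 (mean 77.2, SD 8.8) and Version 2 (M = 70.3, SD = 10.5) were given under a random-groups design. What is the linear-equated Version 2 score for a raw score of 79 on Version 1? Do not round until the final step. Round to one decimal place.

72.4

Linear equating: y = (SD_Y/SD_X)(x − M_X) + M_Y
y = (10.5/8.8)(79 − 77.2) + 70.3
y = 1.193182 × 1.8 + 70.3 = 2.1477 + 70.3 = 72.4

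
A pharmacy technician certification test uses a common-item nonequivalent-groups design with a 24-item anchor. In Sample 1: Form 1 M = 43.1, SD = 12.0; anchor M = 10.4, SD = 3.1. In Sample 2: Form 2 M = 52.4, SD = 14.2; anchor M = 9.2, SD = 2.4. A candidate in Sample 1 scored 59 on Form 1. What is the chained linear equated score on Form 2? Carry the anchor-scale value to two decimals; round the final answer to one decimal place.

Form 1 → anchor (Sample 1): v = (3.1/12.0)(59 − 43.1) + 10.4 = 14.51
anchor → Form 2 (Sample 2): y = (14.2/2.4)(14.51 − 9.2) + 52.4 = 83.8

83.8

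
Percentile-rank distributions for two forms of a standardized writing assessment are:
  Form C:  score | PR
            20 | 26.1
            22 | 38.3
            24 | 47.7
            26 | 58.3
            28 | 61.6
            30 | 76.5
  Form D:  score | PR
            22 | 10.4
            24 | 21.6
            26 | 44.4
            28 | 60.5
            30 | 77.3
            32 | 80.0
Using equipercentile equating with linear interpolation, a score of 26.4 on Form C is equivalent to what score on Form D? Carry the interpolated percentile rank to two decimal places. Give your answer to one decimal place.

27.8

PR of 26.4 on Form C: 58.3 + (26.4 − 26)/(28 − 26) × (61.6 − 58.3) = 58.96
On Form D, PR 58.96 falls between score 26 (PR 44.4) and 28 (PR 60.5).
Interpolate: 26 + (58.96 − 44.4)/(60.5 − 44.4) × (28 − 26) = 27.8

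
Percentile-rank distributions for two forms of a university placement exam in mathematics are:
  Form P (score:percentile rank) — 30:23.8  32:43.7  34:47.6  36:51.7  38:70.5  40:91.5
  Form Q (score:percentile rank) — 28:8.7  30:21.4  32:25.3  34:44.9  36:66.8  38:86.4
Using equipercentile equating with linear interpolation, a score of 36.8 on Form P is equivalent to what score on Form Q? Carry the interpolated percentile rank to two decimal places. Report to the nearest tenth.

35.3

PR of 36.8 on Form P: 51.7 + (36.8 − 36)/(38 − 36) × (70.5 − 51.7) = 59.22
On Form Q, PR 59.22 falls between score 34 (PR 44.9) and 36 (PR 66.8).
Interpolate: 34 + (59.22 − 44.9)/(66.8 − 44.9) × (36 − 34) = 35.3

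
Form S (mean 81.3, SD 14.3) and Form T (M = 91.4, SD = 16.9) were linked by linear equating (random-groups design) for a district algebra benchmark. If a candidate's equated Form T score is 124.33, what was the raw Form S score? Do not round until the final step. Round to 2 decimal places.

Invert y = (SD_Y/SD_X)(x − M_X) + M_Y:
x = (SD_X/SD_Y)(y − M_Y) + M_X = (14.3/16.9)(124.33 − 91.4) + 81.3
x = 0.846154 × 32.930 + 81.3 = 109.16

109.16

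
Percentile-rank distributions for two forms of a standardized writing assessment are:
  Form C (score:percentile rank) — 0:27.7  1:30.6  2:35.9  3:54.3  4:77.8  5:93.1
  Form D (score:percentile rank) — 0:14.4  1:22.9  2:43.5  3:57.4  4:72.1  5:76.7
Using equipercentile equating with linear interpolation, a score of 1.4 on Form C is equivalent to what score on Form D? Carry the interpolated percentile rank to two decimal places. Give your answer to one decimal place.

1.5

PR of 1.4 on Form C: 30.6 + (1.4 − 1)/(2 − 1) × (35.9 − 30.6) = 32.72
On Form D, PR 32.72 falls between score 1 (PR 22.9) and 2 (PR 43.5).
Interpolate: 1 + (32.72 − 22.9)/(43.5 − 22.9) × (2 − 1) = 1.5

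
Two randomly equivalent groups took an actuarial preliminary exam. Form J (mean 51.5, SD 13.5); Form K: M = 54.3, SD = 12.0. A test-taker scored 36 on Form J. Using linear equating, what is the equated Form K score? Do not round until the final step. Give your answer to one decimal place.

40.5

Linear equating: y = (SD_Y/SD_X)(x − M_X) + M_Y
y = (12.0/13.5)(36 − 51.5) + 54.3
y = 0.888889 × -15.5 + 54.3 = -13.7778 + 54.3 = 40.5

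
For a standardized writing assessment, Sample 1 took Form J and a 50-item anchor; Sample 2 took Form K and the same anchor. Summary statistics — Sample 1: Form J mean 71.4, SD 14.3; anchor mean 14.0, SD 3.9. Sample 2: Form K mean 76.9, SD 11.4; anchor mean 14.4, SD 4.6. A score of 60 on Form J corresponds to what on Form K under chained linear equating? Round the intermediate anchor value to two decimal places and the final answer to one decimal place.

Form J → anchor (Sample 1): v = (3.9/14.3)(60 − 71.4) + 14.0 = 10.89
anchor → Form K (Sample 2): y = (11.4/4.6)(10.89 − 14.4) + 76.9 = 68.2

68.2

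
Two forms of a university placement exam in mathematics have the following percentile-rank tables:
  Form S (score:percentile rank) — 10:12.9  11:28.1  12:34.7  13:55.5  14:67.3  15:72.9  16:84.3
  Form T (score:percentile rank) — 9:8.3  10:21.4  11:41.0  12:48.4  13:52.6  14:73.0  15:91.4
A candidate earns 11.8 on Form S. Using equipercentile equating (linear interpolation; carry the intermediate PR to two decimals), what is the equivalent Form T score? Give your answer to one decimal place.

PR of 11.8 on Form S: 28.1 + (11.8 − 11)/(12 − 11) × (34.7 − 28.1) = 33.38
On Form T, PR 33.38 falls between score 10 (PR 21.4) and 11 (PR 41.0).
Interpolate: 10 + (33.38 − 21.4)/(41.0 − 21.4) × (11 − 10) = 10.6

10.6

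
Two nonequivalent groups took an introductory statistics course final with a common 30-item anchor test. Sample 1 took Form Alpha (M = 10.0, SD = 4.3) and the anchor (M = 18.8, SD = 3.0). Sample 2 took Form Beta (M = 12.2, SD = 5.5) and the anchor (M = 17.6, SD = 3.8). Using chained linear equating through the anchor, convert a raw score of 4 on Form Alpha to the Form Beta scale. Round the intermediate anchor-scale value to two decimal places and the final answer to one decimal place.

Form Alpha → anchor (Sample 1): v = (3.0/4.3)(4 − 10.0) + 18.8 = 14.61
anchor → Form Beta (Sample 2): y = (5.5/3.8)(14.61 − 17.6) + 12.2 = 7.9

7.9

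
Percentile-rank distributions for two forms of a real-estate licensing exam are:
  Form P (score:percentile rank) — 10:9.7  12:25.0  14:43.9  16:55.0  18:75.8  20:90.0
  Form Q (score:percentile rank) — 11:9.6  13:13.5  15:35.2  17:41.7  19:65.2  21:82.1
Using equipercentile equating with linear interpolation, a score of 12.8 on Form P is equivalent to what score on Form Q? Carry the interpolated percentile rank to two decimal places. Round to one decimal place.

14.8

PR of 12.8 on Form P: 25.0 + (12.8 − 12)/(14 − 12) × (43.9 − 25.0) = 32.56
On Form Q, PR 32.56 falls between score 13 (PR 13.5) and 15 (PR 35.2).
Interpolate: 13 + (32.56 − 13.5)/(35.2 − 13.5) × (15 − 13) = 14.8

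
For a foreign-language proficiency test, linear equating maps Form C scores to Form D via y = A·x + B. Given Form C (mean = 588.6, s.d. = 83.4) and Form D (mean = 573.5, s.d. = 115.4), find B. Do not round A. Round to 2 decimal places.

-240.94

A = SD_Y / SD_X = 115.4 / 83.4 = 1.383693
B = M_Y − A·M_X = 573.5 − 1.383693 × 588.6 = -240.94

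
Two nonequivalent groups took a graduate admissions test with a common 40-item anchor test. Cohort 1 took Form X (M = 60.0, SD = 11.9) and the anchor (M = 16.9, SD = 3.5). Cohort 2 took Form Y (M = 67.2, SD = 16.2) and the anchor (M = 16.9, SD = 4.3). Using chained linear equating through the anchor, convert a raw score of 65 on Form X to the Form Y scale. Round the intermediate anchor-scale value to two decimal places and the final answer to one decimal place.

72.7

Form X → anchor (Cohort 1): v = (3.5/11.9)(65 − 60.0) + 16.9 = 18.37
anchor → Form Y (Cohort 2): y = (16.2/4.3)(18.37 − 16.9) + 67.2 = 72.7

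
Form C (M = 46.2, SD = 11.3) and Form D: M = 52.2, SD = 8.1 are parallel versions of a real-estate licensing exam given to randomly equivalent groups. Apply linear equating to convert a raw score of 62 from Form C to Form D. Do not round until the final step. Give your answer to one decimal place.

Linear equating: y = (SD_Y/SD_X)(x − M_X) + M_Y
y = (8.1/11.3)(62 − 46.2) + 52.2
y = 0.716814 × 15.8 + 52.2 = 11.3257 + 52.2 = 63.5

63.5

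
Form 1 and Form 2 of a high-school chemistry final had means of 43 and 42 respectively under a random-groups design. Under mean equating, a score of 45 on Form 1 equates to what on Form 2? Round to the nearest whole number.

Mean equating: y = x + (M_Y − M_X) = 45 + (42 − 43) = 44

44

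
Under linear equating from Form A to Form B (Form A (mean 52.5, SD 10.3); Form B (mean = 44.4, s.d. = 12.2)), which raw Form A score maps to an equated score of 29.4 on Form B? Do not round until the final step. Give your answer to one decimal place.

39.8

Invert y = (SD_Y/SD_X)(x − M_X) + M_Y:
x = (SD_X/SD_Y)(y − M_Y) + M_X = (10.3/12.2)(29.4 − 44.4) + 52.5
x = 0.844262 × -15.000 + 52.5 = 39.8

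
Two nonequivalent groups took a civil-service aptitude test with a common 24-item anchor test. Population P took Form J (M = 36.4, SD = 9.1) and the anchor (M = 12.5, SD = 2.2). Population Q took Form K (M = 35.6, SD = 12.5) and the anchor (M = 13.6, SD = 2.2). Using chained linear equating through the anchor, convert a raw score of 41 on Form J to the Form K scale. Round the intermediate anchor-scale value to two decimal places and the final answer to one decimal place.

Form J → anchor (Population P): v = (2.2/9.1)(41 − 36.4) + 12.5 = 13.61
anchor → Form K (Population Q): y = (12.5/2.2)(13.61 − 13.6) + 35.6 = 35.7

35.7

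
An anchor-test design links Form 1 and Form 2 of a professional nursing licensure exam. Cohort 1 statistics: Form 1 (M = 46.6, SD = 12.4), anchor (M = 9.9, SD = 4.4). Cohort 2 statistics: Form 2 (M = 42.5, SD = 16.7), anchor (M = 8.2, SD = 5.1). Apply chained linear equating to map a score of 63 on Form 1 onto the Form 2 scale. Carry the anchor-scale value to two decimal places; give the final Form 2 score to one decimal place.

Form 1 → anchor (Cohort 1): v = (4.4/12.4)(63 − 46.6) + 9.9 = 15.72
anchor → Form 2 (Cohort 2): y = (16.7/5.1)(15.72 − 8.2) + 42.5 = 67.1

67.1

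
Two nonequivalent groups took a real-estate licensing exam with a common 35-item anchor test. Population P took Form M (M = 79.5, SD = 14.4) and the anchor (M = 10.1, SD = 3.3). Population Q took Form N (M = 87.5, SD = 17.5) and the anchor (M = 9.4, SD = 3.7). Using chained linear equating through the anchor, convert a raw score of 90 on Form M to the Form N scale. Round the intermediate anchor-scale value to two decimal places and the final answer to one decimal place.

102.2

Form M → anchor (Population P): v = (3.3/14.4)(90 − 79.5) + 10.1 = 12.51
anchor → Form N (Population Q): y = (17.5/3.7)(12.51 − 9.4) + 87.5 = 102.2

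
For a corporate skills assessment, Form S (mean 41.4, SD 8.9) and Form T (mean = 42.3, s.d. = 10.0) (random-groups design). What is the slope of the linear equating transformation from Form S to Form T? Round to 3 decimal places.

A = SD_Y / SD_X = 10.0 / 8.9 = 1.124

1.124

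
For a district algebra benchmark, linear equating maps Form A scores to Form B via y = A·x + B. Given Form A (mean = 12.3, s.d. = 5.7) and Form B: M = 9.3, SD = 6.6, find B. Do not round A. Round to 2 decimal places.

A = SD_Y / SD_X = 6.6 / 5.7 = 1.157895
B = M_Y − A·M_X = 9.3 − 1.157895 × 12.3 = -4.94

-4.94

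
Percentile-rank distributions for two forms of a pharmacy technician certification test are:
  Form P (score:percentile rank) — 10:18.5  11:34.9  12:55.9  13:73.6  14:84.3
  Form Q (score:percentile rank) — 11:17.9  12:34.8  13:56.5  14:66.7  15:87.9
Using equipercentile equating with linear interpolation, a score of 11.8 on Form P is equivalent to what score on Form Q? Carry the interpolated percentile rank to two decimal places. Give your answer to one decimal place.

12.8

PR of 11.8 on Form P: 34.9 + (11.8 − 11)/(12 − 11) × (55.9 − 34.9) = 51.70
On Form Q, PR 51.70 falls between score 12 (PR 34.8) and 13 (PR 56.5).
Interpolate: 12 + (51.70 − 34.8)/(56.5 − 34.8) × (13 − 12) = 12.8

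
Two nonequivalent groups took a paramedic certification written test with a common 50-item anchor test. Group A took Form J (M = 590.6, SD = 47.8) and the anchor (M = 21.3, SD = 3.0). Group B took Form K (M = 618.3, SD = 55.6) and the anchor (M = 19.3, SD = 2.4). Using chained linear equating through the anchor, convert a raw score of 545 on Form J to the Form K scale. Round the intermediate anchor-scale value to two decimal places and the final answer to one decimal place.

598.4

Form J → anchor (Group A): v = (3.0/47.8)(545 − 590.6) + 21.3 = 18.44
anchor → Form K (Group B): y = (55.6/2.4)(18.44 − 19.3) + 618.3 = 598.4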